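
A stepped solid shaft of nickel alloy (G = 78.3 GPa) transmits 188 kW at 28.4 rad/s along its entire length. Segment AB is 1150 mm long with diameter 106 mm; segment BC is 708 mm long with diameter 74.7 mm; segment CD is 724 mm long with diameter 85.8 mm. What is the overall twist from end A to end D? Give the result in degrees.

2.23°

ω = 28.4 rad/s, so T = P/ω = 188×10³ / 28.40 = 6620 N·m.
J_AB = π(0.106)⁴/32 = 1.24×10^-5 m⁴; J_BC = π(0.0747)⁴/32 = 3.06×10^-6 m⁴; J_CD = π(0.0858)⁴/32 = 5.32×10^-6 m⁴.
θ = (T/G)·Σ L_i/J_i = (6620/78.3×10⁹)·(1.15/1.24×10^-5 + 0.708/3.06×10^-6 + 0.724/5.32×10^-6) = 0.03893 rad.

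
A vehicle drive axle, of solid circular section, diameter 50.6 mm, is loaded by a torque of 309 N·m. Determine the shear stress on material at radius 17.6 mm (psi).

J = πd⁴/32 = π(0.0506)⁴/32 = 6.436×10^-7 m⁴.
Shear stress varies linearly with radius: τ = T·r/J = 309.0 × 0.0176 / 6.436×10^-7 = 8.450×10^6 Pa.

1230 psi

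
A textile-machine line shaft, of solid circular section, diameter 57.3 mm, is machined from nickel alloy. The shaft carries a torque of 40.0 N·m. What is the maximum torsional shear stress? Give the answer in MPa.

1.08 MPa

J = πd⁴/32 = π(0.0573)⁴/32 = 1.058×10^-6 m⁴.
τ_max = T·r/J = 40.00 × 0.0286 / 1.058×10^-6 = 1.083×10^6 Pa.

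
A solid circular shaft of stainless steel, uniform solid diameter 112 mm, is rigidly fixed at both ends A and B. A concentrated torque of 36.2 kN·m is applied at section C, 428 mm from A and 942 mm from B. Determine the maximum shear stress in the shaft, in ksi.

With uniform GJ and both ends fixed, compatibility θ_AC = θ_CB gives T_A·a = T_B·b, together with T_A + T_B = T₀.
T_A = T₀·b/(a+b) = 36200·942/1370 = 24890 N·m; T_B = 11310 N·m.
τ in each portion: τ_AC = 9.02×10^7 Pa, τ_CB = 4.10×10^7 Pa; maximum is in AC.
τ_max = T_AC·r/J = 24890·0.0560/1.54×10^-5 = 9.023×10^7 Pa.

13.1 ksi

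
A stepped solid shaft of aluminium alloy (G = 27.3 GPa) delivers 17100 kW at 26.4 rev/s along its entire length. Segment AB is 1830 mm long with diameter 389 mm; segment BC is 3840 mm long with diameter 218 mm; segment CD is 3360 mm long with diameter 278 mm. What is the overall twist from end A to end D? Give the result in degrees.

5.16°

ω = 2π·26.4 = 165.9 rad/s, so T = P/ω = 17100×10³ / 165.9 = 103100 N·m.
J_AB = π(0.389)⁴/32 = 2.25×10^-3 m⁴; J_BC = π(0.218)⁴/32 = 2.22×10^-4 m⁴; J_CD = π(0.278)⁴/32 = 5.86×10^-4 m⁴.
θ = (T/G)·Σ L_i/J_i = (103100/27.3×10⁹)·(1.83/2.25×10^-3 + 3.84/2.22×10^-4 + 3.36/5.86×10^-4) = 0.09011 rad.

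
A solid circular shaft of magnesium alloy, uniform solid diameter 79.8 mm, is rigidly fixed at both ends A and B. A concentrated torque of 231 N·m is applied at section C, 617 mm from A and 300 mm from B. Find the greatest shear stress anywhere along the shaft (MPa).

With uniform GJ and both ends fixed, compatibility θ_AC = θ_CB gives T_A·a = T_B·b, together with T_A + T_B = T₀.
T_A = T₀·b/(a+b) = 231.0·300/917.0 = 75.57 N·m; T_B = 155.4 N·m.
τ in each portion: τ_AC = 7.57×10^5 Pa, τ_CB = 1.56×10^6 Pa; maximum is in CB.
τ_max = T_CB·r/J = 155.4·0.0399/3.98×10^-6 = 1.558×10^6 Pa.

1.56 MPa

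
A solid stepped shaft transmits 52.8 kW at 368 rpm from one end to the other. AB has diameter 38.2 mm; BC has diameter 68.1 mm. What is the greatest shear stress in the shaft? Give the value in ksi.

18.2 ksi

ω = 2π·368/60 = 38.54 rad/s, so T = P/ω = 52.8×10³ / 38.54 = 1370 N·m.
Under the same torque, τ_max = 16T/(πd³) is largest where d is smallest — segment AB (d = 38.2 mm).
τ_max = 16·1370/(π·(0.0382)³) = 1.252×10^8 Pa.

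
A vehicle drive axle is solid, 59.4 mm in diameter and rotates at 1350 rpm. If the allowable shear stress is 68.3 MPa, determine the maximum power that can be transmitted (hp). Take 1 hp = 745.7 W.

533 hp

J = πd⁴/32 = π(0.0594)⁴/32 = 1.222×10^-6 m⁴.
T_max = τ_allow·J/r = 6.83×10^7 × 1.222×10^-6 / 0.0297 = 2811 N·m.
ω = 2π·1350/60 = 141.4 rad/s, so P_max = T_max·ω = 3.973×10^5 W.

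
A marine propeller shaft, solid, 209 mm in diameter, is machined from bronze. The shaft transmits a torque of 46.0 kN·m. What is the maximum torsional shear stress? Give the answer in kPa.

25700 kPa

J = πd⁴/32 = π(0.209)⁴/32 = 1.873×10^-4 m⁴.
τ_max = T·r/J = 46000 × 0.104 / 1.873×10^-4 = 2.566×10^7 Pa.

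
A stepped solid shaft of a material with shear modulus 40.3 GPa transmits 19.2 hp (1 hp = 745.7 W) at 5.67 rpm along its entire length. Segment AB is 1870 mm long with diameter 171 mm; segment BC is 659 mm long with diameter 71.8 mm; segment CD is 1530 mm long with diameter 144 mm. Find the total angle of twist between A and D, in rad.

0.186 rad

ω = 2π·5.67/60 = 0.5938 rad/s, so T = P/ω = 19.2×745.7 / 0.5938 = 24110 N·m.
J_AB = π(0.171)⁴/32 = 8.39×10^-5 m⁴; J_BC = π(0.0718)⁴/32 = 2.61×10^-6 m⁴; J_CD = π(0.144)⁴/32 = 4.22×10^-5 m⁴.
θ = (T/G)·Σ L_i/J_i = (24110/40.3×10⁹)·(1.87/8.39×10^-5 + 0.659/2.61×10^-6 + 1.53/4.22×10^-5) = 0.1861 rad.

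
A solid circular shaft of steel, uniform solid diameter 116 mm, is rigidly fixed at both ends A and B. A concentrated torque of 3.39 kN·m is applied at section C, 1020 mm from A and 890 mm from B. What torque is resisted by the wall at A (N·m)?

1580 N·m

With uniform GJ and both ends fixed, compatibility θ_AC = θ_CB gives T_A·a = T_B·b, together with T_A + T_B = T₀.
T_A = T₀·b/(a+b) = 3390·890/1910 = 1580 N·m; T_B = 1810 N·m.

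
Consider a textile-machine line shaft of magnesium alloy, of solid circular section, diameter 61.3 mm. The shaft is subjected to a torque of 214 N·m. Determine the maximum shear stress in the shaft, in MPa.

4.73 MPa

J = πd⁴/32 = π(0.0613)⁴/32 = 1.386×10^-6 m⁴.
τ_max = T·r/J = 214.0 × 0.0307 / 1.386×10^-6 = 4.732×10^6 Pa.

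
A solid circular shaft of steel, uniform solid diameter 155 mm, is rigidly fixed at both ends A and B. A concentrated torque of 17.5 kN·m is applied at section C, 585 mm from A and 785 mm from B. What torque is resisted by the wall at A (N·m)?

10000 N·m

With uniform GJ and both ends fixed, compatibility θ_AC = θ_CB gives T_A·a = T_B·b, together with T_A + T_B = T₀.
T_A = T₀·b/(a+b) = 17500·785/1370 = 10030 N·m; T_B = 7473 N·m.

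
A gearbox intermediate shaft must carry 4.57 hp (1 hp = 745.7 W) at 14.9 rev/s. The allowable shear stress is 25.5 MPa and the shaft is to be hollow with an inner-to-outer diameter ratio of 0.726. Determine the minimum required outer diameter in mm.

21.6 mm

ω = 2π·14.9 = 93.62 rad/s, so T = P/ω = 4.57×745.7 / 93.62 = 36.40 N·m.
For a hollow shaft with d_i/d_o = 0.726: τ_max = 16T/(π d_o³ (1−k⁴)), so d_o = [16T/(π τ_allow (1−k⁴))]^(1/3) = [16·36.40/(π·2.55×10^7·0.7222)]^(1/3) = 0.02159 m.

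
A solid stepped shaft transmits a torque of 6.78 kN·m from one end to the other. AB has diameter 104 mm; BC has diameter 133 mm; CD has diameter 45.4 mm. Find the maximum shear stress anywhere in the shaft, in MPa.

369 MPa

Under the same torque, τ_max = 16T/(πd³) is largest where d is smallest — segment CD (d = 45.4 mm).
τ_max = 16·6780/(π·(0.0454)³) = 3.690×10^8 Pa.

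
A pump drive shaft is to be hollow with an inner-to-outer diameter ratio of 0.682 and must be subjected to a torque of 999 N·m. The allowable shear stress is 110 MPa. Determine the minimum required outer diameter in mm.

38.9 mm

For a hollow shaft with d_i/d_o = 0.682: τ_max = 16T/(π d_o³ (1−k⁴)), so d_o = [16T/(π τ_allow (1−k⁴))]^(1/3) = [16·999.0/(π·1.10×10^8·0.7837)]^(1/3) = 0.03893 m.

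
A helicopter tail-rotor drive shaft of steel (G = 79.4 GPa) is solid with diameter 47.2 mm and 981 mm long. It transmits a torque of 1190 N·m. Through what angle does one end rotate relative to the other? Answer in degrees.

1.73°

J = πd⁴/32 = π(0.0472)⁴/32 = 4.873×10^-7 m⁴.
θ = T·L/(G·J) = 1190 × 0.981 / (79.4×10⁹ × 4.873×10^-7) = 0.03017 rad.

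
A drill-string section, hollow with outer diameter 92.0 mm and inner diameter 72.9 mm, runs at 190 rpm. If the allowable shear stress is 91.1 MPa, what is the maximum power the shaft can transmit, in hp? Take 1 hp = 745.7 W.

225 hp

J = π(d_o⁴ − d_i⁴)/32 = π(0.0920⁴ − 0.0729⁴)/32 = 4.260×10^-6 m⁴.
T_max = τ_allow·J/r = 9.11×10^7 × 4.260×10^-6 / 0.0460 = 8437 N·m.
ω = 2π·190/60 = 19.90 rad/s, so P_max = T_max·ω = 1.679×10^5 W.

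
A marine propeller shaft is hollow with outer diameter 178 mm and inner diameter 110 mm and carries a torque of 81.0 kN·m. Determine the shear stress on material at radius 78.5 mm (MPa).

75.5 MPa

J = π(d_o⁴ − d_i⁴)/32 = π(0.178⁴ − 0.110⁴)/32 = 8.418×10^-5 m⁴.
Shear stress varies linearly with radius: τ = T·r/J = 81000 × 0.0785 / 8.418×10^-5 = 7.553×10^7 Pa.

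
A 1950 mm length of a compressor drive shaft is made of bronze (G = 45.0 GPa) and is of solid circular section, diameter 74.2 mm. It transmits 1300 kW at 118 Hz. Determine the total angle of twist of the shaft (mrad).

ω = 2π·118 = 741.4 rad/s, so T = P/ω = 1300×10³ / 741.4 = 1753 N·m.
J = πd⁴/32 = π(0.0742)⁴/32 = 2.976×10^-6 m⁴.
θ = T·L/(G·J) = 1753 × 1.95 / (45.0×10⁹ × 2.976×10^-6) = 0.02553 rad.

25.5 mrad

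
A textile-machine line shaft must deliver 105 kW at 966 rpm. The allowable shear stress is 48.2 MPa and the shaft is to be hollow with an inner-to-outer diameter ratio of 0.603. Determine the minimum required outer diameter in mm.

50.2 mm

ω = 2π·966/60 = 101.2 rad/s, so T = P/ω = 105×10³ / 101.2 = 1038 N·m.
For a hollow shaft with d_i/d_o = 0.603: τ_max = 16T/(π d_o³ (1−k⁴)), so d_o = [16T/(π τ_allow (1−k⁴))]^(1/3) = [16·1038/(π·4.82×10^7·0.8678)]^(1/3) = 0.05018 m.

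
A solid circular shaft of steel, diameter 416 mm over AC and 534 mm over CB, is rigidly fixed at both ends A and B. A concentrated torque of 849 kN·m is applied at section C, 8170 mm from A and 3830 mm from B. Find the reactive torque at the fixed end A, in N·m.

125000 N·m

Compatibility: T_A·a/J_AC = T_B·b/J_CB with T_A + T_B = T₀.
J_AC = 2.94×10^-3 m⁴, J_CB = 7.98×10^-3 m⁴, so T_A = T₀·(J_AC/a)/((J_AC/a)+(J_CB/b)) = 125000 N·m, T_B = 724000 N·m.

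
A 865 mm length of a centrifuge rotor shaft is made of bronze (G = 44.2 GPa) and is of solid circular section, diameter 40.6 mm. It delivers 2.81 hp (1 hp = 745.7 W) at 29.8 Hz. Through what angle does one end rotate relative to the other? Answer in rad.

8.21e-4 rad

ω = 2π·29.8 = 187.2 rad/s, so T = P/ω = 2.81×745.7 / 187.2 = 11.19 N·m.
J = πd⁴/32 = π(0.0406)⁴/32 = 2.667×10^-7 m⁴.
θ = T·L/(G·J) = 11.19 × 0.865 / (44.2×10⁹ × 2.667×10^-7) = 8.210×10^-4 rad.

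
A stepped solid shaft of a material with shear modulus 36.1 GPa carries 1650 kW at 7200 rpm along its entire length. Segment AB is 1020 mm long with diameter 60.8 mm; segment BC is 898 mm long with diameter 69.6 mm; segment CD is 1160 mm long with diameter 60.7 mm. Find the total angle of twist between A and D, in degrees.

ω = 2π·7200/60 = 754.0 rad/s, so T = P/ω = 1650×10³ / 754.0 = 2188 N·m.
J_AB = π(0.0608)⁴/32 = 1.34×10^-6 m⁴; J_BC = π(0.0696)⁴/32 = 2.30×10^-6 m⁴; J_CD = π(0.0607)⁴/32 = 1.33×10^-6 m⁴.
θ = (T/G)·Σ L_i/J_i = (2188/36.1×10⁹)·(1.02/1.34×10^-6 + 0.898/2.30×10^-6 + 1.16/1.33×10^-6) = 0.1225 rad.

7.02°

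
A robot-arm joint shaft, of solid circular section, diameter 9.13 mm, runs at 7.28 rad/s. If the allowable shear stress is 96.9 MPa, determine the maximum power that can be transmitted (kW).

J = πd⁴/32 = π(0.00913)⁴/32 = 6.822×10^-10 m⁴.
T_max = τ_allow·J/r = 9.69×10^7 × 6.822×10^-10 / 0.00457 = 14.48 N·m.
ω = 7.28 rad/s, so P_max = T_max·ω = 105.4 W.

0.105 kW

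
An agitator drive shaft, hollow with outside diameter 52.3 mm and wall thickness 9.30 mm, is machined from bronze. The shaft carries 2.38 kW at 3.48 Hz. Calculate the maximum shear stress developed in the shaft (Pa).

4.68e6 Pa

ω = 2π·3.48 = 21.87 rad/s, so T = P/ω = 2.38×10³ / 21.87 = 108.8 N·m.
J = π(d_o⁴ − d_i⁴)/32 = π(0.0523⁴ − 0.0337⁴)/32 = 6.079×10^-7 m⁴.
τ_max = T·r/J = 108.8 × 0.0261 / 6.079×10^-7 = 4.682×10^6 Pa.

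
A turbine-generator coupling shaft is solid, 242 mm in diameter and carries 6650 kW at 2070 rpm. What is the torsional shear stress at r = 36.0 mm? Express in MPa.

3.28 MPa

ω = 2π·2070/60 = 216.8 rad/s, so T = P/ω = 6650×10³ / 216.8 = 30680 N·m.
J = πd⁴/32 = π(0.242)⁴/32 = 3.367×10^-4 m⁴.
Shear stress varies linearly with radius: τ = T·r/J = 30680 × 0.0360 / 3.367×10^-4 = 3.280×10^6 Pa.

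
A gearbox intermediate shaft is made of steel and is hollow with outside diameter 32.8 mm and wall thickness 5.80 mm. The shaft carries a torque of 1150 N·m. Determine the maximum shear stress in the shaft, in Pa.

J = π(d_o⁴ − d_i⁴)/32 = π(0.0328⁴ − 0.0212⁴)/32 = 9.380×10^-8 m⁴.
τ_max = T·r/J = 1150 × 0.0164 / 9.380×10^-8 = 2.011×10^8 Pa.

2.01e8 Pa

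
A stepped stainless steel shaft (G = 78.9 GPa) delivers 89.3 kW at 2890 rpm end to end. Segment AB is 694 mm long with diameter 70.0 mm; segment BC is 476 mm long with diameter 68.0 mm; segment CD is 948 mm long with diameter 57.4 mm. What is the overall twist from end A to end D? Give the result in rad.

ω = 2π·2890/60 = 302.6 rad/s, so T = P/ω = 89.3×10³ / 302.6 = 295.1 N·m.
J_AB = π(0.0700)⁴/32 = 2.36×10^-6 m⁴; J_BC = π(0.0680)⁴/32 = 2.10×10^-6 m⁴; J_CD = π(0.0574)⁴/32 = 1.07×10^-6 m⁴.
θ = (T/G)·Σ L_i/J_i = (295.1/78.9×10⁹)·(0.694/2.36×10^-6 + 0.476/2.10×10^-6 + 0.948/1.07×10^-6) = 5.276×10^-3 rad.

0.00528 rad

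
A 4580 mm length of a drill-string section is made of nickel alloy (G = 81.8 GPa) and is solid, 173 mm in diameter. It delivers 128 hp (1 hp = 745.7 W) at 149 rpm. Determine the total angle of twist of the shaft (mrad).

3.89 mrad

ω = 2π·149/60 = 15.60 rad/s, so T = P/ω = 128×745.7 / 15.60 = 6117 N·m.
J = πd⁴/32 = π(0.173)⁴/32 = 8.794×10^-5 m⁴.
θ = T·L/(G·J) = 6117 × 4.58 / (81.8×10⁹ × 8.794×10^-5) = 3.895×10^-3 rad.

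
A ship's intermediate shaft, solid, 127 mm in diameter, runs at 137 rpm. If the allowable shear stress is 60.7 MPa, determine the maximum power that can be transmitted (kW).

J = πd⁴/32 = π(0.127)⁴/32 = 2.554×10^-5 m⁴.
T_max = τ_allow·J/r = 6.07×10^7 × 2.554×10^-5 / 0.0635 = 24410 N·m.
ω = 2π·137/60 = 14.35 rad/s, so P_max = T_max·ω = 3.503×10^5 W.

350 kW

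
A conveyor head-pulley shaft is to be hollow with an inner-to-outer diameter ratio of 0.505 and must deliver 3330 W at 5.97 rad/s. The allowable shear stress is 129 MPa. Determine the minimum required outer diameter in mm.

28.7 mm

ω = 5.97 rad/s, so T = P/ω = 3330 / 5.970 = 557.8 N·m.
For a hollow shaft with d_i/d_o = 0.505: τ_max = 16T/(π d_o³ (1−k⁴)), so d_o = [16T/(π τ_allow (1−k⁴))]^(1/3) = [16·557.8/(π·1.29×10^8·0.9350)]^(1/3) = 0.02867 m.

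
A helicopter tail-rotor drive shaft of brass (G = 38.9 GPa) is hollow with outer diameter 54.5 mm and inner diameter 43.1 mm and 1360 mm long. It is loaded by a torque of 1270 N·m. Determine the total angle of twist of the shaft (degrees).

J = π(d_o⁴ − d_i⁴)/32 = π(0.0545⁴ − 0.0431⁴)/32 = 5.274×10^-7 m⁴.
θ = T·L/(G·J) = 1270 × 1.36 / (38.9×10⁹ × 5.274×10^-7) = 0.08419 rad.

4.82°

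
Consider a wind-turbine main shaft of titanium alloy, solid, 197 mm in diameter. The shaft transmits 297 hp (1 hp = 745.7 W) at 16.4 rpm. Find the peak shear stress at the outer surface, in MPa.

ω = 2π·16.4/60 = 1.717 rad/s, so T = P/ω = 297×745.7 / 1.717 = 129000 N·m.
J = πd⁴/32 = π(0.197)⁴/32 = 1.479×10^-4 m⁴.
τ_max = T·r/J = 129000 × 0.0985 / 1.479×10^-4 = 8.591×10^7 Pa.

85.9 MPa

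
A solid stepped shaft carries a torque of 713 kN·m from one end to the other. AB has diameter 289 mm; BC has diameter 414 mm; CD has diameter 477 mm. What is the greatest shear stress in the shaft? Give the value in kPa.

150000 kPa

Under the same torque, τ_max = 16T/(πd³) is largest where d is smallest — segment AB (d = 289 mm).
τ_max = 16·713000/(π·(0.289)³) = 1.504×10^8 Pa.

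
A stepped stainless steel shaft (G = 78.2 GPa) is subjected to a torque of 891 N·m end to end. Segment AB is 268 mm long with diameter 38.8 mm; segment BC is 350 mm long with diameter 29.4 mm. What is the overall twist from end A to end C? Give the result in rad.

J_AB = π(0.0388)⁴/32 = 2.22×10^-7 m⁴; J_BC = π(0.0294)⁴/32 = 7.33×10^-8 m⁴.
θ = (T/G)·Σ L_i/J_i = (891.0/78.2×10⁹)·(0.268/2.22×10^-7 + 0.350/7.33×10^-8) = 0.06809 rad.

0.0681 rad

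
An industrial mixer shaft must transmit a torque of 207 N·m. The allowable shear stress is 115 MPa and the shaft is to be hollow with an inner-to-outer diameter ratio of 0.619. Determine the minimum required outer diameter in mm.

22.1 mm

For a hollow shaft with d_i/d_o = 0.619: τ_max = 16T/(π d_o³ (1−k⁴)), so d_o = [16T/(π τ_allow (1−k⁴))]^(1/3) = [16·207.0/(π·1.15×10^8·0.8532)]^(1/3) = 0.02207 m.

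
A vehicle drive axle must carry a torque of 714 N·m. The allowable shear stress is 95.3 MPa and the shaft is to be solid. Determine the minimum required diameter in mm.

33.7 mm

For a solid shaft τ_max = 16T/(πd³), so d = (16T/(π τ_allow))^(1/3) = (16·714.0/(π·9.53×10^7))^(1/3) = 0.03367 m.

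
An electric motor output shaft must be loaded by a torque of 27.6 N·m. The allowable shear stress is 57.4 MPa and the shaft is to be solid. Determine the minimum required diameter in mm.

For a solid shaft τ_max = 16T/(πd³), so d = (16T/(π τ_allow))^(1/3) = (16·27.60/(π·5.74×10^7))^(1/3) = 0.01348 m.

13.5 mm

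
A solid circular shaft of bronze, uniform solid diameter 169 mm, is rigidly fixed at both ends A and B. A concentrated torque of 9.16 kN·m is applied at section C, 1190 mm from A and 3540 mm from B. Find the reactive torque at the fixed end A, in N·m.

With uniform GJ and both ends fixed, compatibility θ_AC = θ_CB gives T_A·a = T_B·b, together with T_A + T_B = T₀.
T_A = T₀·b/(a+b) = 9160·3540/4730 = 6855 N·m; T_B = 2305 N·m.

6860 N·m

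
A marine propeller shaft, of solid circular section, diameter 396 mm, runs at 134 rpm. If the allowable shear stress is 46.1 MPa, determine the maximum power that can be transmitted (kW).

J = πd⁴/32 = π(0.396)⁴/32 = 2.414×10^-3 m⁴.
T_max = τ_allow·J/r = 4.61×10^7 × 2.414×10^-3 / 0.198 = 562100 N·m.
ω = 2π·134/60 = 14.03 rad/s, so P_max = T_max·ω = 7.888×10^6 W.

7890 kW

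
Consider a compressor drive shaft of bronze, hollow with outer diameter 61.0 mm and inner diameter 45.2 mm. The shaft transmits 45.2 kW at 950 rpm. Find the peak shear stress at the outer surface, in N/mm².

14.6 N/mm²

ω = 2π·950/60 = 99.48 rad/s, so T = P/ω = 45.2×10³ / 99.48 = 454.3 N·m.
J = π(d_o⁴ − d_i⁴)/32 = π(0.0610⁴ − 0.0452⁴)/32 = 9.495×10^-7 m⁴.
τ_max = T·r/J = 454.3 × 0.0305 / 9.495×10^-7 = 1.459×10^7 Pa.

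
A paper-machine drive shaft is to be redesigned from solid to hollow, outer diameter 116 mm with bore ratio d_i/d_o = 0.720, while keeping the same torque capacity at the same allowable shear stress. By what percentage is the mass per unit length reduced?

Equal τ_max and T ⇒ the solid shaft needs d_s³ = d_o³(1−k⁴), so d_s = 116·(1−0.720⁴)^(1/3) = 104.5 mm.
Area ratio A_h/A_s = d_o²(1−k²)/d_s² = (1−k²)/(1−k⁴)^(2/3) = 0.5933.
Mass saving = 1 − 0.5933 = 40.7 %.

40.7 %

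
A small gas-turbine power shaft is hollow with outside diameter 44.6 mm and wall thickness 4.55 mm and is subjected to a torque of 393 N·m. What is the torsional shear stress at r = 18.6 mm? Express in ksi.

J = π(d_o⁴ − d_i⁴)/32 = π(0.0446⁴ − 0.0355⁴)/32 = 2.325×10^-7 m⁴.
Shear stress varies linearly with radius: τ = T·r/J = 393.0 × 0.0186 / 2.325×10^-7 = 3.144×10^7 Pa.

4.56 ksi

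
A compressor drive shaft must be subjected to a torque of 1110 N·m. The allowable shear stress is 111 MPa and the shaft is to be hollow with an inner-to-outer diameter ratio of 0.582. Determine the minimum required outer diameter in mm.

For a hollow shaft with d_i/d_o = 0.582: τ_max = 16T/(π d_o³ (1−k⁴)), so d_o = [16T/(π τ_allow (1−k⁴))]^(1/3) = [16·1110/(π·1.11×10^8·0.8853)]^(1/3) = 0.03860 m.

38.6 mm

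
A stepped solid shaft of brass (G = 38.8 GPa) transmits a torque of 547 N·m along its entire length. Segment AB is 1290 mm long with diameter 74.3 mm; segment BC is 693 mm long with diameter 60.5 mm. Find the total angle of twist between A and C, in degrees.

J_AB = π(0.0743)⁴/32 = 2.99×10^-6 m⁴; J_BC = π(0.0605)⁴/32 = 1.32×10^-6 m⁴.
θ = (T/G)·Σ L_i/J_i = (547.0/38.8×10⁹)·(1.29/2.99×10^-6 + 0.693/1.32×10^-6) = 0.01351 rad.

0.774°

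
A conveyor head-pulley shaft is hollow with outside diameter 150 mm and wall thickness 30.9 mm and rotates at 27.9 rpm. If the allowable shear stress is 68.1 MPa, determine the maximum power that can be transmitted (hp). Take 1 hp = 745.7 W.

156 hp

J = π(d_o⁴ − d_i⁴)/32 = π(0.150⁴ − 0.0882⁴)/32 = 4.376×10^-5 m⁴.
T_max = τ_allow·J/r = 6.81×10^7 × 4.376×10^-5 / 0.0750 = 39730 N·m.
ω = 2π·27.9/60 = 2.922 rad/s, so P_max = T_max·ω = 1.161×10^5 W.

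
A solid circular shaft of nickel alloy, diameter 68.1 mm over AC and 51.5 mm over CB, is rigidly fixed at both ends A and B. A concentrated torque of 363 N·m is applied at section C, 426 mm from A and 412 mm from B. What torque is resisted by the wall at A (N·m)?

271 N·m

Compatibility: T_A·a/J_AC = T_B·b/J_CB with T_A + T_B = T₀.
J_AC = 2.11×10^-6 m⁴, J_CB = 6.91×10^-7 m⁴, so T_A = T₀·(J_AC/a)/((J_AC/a)+(J_CB/b)) = 271.3 N·m, T_B = 91.74 N·m.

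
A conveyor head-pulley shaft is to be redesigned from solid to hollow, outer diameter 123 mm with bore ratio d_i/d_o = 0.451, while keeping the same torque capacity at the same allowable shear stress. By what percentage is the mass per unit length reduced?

18.1 %

Equal τ_max and T ⇒ the solid shaft needs d_s³ = d_o³(1−k⁴), so d_s = 123·(1−0.451⁴)^(1/3) = 121.3 mm.
Area ratio A_h/A_s = d_o²(1−k²)/d_s² = (1−k²)/(1−k⁴)^(2/3) = 0.8194.
Mass saving = 1 − 0.8194 = 18.1 %.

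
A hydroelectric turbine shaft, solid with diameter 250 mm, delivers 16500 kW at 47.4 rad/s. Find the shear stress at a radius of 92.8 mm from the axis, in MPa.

ω = 47.4 rad/s, so T = P/ω = 16500×10³ / 47.40 = 348100 N·m.
J = πd⁴/32 = π(0.250)⁴/32 = 3.835×10^-4 m⁴.
Shear stress varies linearly with radius: τ = T·r/J = 348100 × 0.0928 / 3.835×10^-4 = 8.424×10^7 Pa.

84.2 MPa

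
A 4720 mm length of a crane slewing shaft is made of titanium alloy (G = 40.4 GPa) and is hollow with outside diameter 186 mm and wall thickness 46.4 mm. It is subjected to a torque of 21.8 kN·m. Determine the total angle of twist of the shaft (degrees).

1.33°

J = π(d_o⁴ − d_i⁴)/32 = π(0.186⁴ − 0.0932⁴)/32 = 1.101×10^-4 m⁴.
θ = T·L/(G·J) = 21800 × 4.72 / (40.4×10⁹ × 1.101×10^-4) = 0.02313 rad.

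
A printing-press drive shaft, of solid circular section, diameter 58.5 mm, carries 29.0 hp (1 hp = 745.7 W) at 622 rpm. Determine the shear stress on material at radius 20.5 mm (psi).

ω = 2π·622/60 = 65.14 rad/s, so T = P/ω = 29.0×745.7 / 65.14 = 332.0 N·m.
J = πd⁴/32 = π(0.0585)⁴/32 = 1.150×10^-6 m⁴.
Shear stress varies linearly with radius: τ = T·r/J = 332.0 × 0.0205 / 1.150×10^-6 = 5.919×10^6 Pa.

859 psi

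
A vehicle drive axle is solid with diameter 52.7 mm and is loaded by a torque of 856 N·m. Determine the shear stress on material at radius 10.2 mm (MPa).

11.5 MPa

J = πd⁴/32 = π(0.0527)⁴/32 = 7.573×10^-7 m⁴.
Shear stress varies linearly with radius: τ = T·r/J = 856.0 × 0.0102 / 7.573×10^-7 = 1.153×10^7 Pa.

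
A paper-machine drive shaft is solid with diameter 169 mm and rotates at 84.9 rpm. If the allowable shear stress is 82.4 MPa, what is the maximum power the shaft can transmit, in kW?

694 kW

J = πd⁴/32 = π(0.169)⁴/32 = 8.008×10^-5 m⁴.
T_max = τ_allow·J/r = 8.24×10^7 × 8.008×10^-5 / 0.0845 = 78090 N·m.
ω = 2π·84.9/60 = 8.891 rad/s, so P_max = T_max·ω = 6.943×10^5 W.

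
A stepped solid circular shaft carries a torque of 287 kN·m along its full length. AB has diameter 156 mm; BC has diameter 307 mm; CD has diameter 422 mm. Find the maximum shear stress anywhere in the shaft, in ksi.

55.8 ksi

Under the same torque, τ_max = 16T/(πd³) is largest where d is smallest — segment AB (d = 156 mm).
τ_max = 16·287000/(π·(0.156)³) = 3.850×10^8 Pa.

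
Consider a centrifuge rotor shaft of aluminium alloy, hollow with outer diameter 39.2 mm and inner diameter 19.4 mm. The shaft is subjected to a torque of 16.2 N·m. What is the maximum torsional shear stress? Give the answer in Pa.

1.46e6 Pa

J = π(d_o⁴ − d_i⁴)/32 = π(0.0392⁴ − 0.0194⁴)/32 = 2.179×10^-7 m⁴.
τ_max = T·r/J = 16.20 × 0.0196 / 2.179×10^-7 = 1.457×10^6 Pa.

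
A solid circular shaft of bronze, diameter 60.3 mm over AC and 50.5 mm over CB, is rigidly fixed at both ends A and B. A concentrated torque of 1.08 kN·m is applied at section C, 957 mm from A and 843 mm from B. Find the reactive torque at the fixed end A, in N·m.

693 N·m

Compatibility: T_A·a/J_AC = T_B·b/J_CB with T_A + T_B = T₀.
J_AC = 1.30×10^-6 m⁴, J_CB = 6.39×10^-7 m⁴, so T_A = T₀·(J_AC/a)/((J_AC/a)+(J_CB/b)) = 693.0 N·m, T_B = 387.0 N·m.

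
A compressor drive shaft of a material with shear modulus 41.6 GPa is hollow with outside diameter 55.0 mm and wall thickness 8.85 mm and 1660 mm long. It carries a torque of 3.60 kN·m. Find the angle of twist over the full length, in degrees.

11.6°

J = π(d_o⁴ − d_i⁴)/32 = π(0.0550⁴ − 0.0373⁴)/32 = 7.083×10^-7 m⁴.
θ = T·L/(G·J) = 3600 × 1.66 / (41.6×10⁹ × 7.083×10^-7) = 0.2028 rad.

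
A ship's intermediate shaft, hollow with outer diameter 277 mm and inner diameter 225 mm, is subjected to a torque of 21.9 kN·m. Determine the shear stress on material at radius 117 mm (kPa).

J = π(d_o⁴ − d_i⁴)/32 = π(0.277⁴ − 0.225⁴)/32 = 3.264×10^-4 m⁴.
Shear stress varies linearly with radius: τ = T·r/J = 21900 × 0.117 / 3.264×10^-4 = 7.851×10^6 Pa.

7850 kPa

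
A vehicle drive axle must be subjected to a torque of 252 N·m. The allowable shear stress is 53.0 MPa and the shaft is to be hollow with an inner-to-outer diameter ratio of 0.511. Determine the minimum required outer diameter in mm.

For a hollow shaft with d_i/d_o = 0.511: τ_max = 16T/(π d_o³ (1−k⁴)), so d_o = [16T/(π τ_allow (1−k⁴))]^(1/3) = [16·252.0/(π·5.30×10^7·0.9318)]^(1/3) = 0.02962 m.

29.6 mm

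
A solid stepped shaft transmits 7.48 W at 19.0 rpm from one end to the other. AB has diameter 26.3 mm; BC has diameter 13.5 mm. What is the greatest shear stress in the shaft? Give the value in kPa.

7780 kPa

ω = 2π·19.0/60 = 1.990 rad/s, so T = P/ω = 7.48 / 1.990 = 3.759 N·m.
Under the same torque, τ_max = 16T/(πd³) is largest where d is smallest — segment BC (d = 13.5 mm).
τ_max = 16·3.759/(π·(0.0135)³) = 7.782×10^6 Pa.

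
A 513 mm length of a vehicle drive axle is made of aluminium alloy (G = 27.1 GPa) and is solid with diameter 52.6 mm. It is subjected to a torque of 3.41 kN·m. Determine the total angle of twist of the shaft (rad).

J = πd⁴/32 = π(0.0526)⁴/32 = 7.515×10^-7 m⁴.
θ = T·L/(G·J) = 3410 × 0.513 / (27.1×10⁹ × 7.515×10^-7) = 0.08589 rad.

0.0859 rad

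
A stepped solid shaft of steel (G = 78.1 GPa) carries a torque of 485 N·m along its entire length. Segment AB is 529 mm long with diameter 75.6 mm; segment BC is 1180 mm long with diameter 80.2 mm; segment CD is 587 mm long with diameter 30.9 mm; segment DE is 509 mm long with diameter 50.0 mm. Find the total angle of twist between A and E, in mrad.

J_AB = π(0.0756)⁴/32 = 3.21×10^-6 m⁴; J_BC = π(0.0802)⁴/32 = 4.06×10^-6 m⁴; J_CD = π(0.0309)⁴/32 = 8.95×10^-8 m⁴; J_DE = π(0.0500)⁴/32 = 6.14×10^-7 m⁴.
θ = (T/G)·Σ L_i/J_i = (485.0/78.1×10⁹)·(0.529/3.21×10^-6 + 1.18/4.06×10^-6 + 0.587/8.95×10^-8 + 0.509/6.14×10^-7) = 0.04871 rad.

48.7 mrad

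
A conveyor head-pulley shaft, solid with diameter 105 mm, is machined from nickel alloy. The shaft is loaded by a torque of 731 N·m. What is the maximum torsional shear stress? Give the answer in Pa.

J = πd⁴/32 = π(0.105)⁴/32 = 1.193×10^-5 m⁴.
τ_max = T·r/J = 731.0 × 0.0525 / 1.193×10^-5 = 3.216×10^6 Pa.

3.22e6 Pa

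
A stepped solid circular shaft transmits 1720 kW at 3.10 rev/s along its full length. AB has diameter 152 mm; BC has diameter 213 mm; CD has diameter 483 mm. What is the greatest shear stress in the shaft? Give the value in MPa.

128 MPa

ω = 2π·3.10 = 19.48 rad/s, so T = P/ω = 1720×10³ / 19.48 = 88310 N·m.
Under the same torque, τ_max = 16T/(πd³) is largest where d is smallest — segment AB (d = 152 mm).
τ_max = 16·88310/(π·(0.152)³) = 1.281×10^8 Pa.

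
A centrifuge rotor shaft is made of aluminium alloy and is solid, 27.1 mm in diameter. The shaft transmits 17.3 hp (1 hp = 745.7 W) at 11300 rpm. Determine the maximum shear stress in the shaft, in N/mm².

ω = 2π·11300/60 = 1183 rad/s, so T = P/ω = 17.3×745.7 / 1183 = 10.90 N·m.
J = πd⁴/32 = π(0.0271)⁴/32 = 5.295×10^-8 m⁴.
τ_max = T·r/J = 10.90 × 0.0136 / 5.295×10^-8 = 2.790×10^6 Pa.

2.79 N/mm²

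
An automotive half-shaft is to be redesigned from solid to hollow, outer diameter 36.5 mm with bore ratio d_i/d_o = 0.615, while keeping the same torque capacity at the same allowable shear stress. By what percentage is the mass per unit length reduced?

31.1 %

Equal τ_max and T ⇒ the solid shaft needs d_s³ = d_o³(1−k⁴), so d_s = 36.5·(1−0.615⁴)^(1/3) = 34.67 mm.
Area ratio A_h/A_s = d_o²(1−k²)/d_s² = (1−k²)/(1−k⁴)^(2/3) = 0.6892.
Mass saving = 1 − 0.6892 = 31.1 %.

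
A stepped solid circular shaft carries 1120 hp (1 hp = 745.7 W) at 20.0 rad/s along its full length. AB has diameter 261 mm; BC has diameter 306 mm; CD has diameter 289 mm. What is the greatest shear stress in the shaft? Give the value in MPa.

12.0 MPa

ω = 20.0 rad/s, so T = P/ω = 1120×745.7 / 20.00 = 41760 N·m.
Under the same torque, τ_max = 16T/(πd³) is largest where d is smallest — segment AB (d = 261 mm).
τ_max = 16·41760/(π·(0.261)³) = 1.196×10^7 Pa.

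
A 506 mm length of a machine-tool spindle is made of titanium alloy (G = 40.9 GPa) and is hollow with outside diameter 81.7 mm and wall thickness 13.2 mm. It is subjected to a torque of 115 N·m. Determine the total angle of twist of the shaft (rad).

J = π(d_o⁴ − d_i⁴)/32 = π(0.0817⁴ − 0.0553⁴)/32 = 3.456×10^-6 m⁴.
θ = T·L/(G·J) = 115.0 × 0.506 / (40.9×10⁹ × 3.456×10^-6) = 4.117×10^-4 rad.

4.12e-4 rad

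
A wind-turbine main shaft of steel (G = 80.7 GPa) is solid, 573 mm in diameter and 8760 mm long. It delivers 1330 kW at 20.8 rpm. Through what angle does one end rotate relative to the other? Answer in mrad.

ω = 2π·20.8/60 = 2.178 rad/s, so T = P/ω = 1330×10³ / 2.178 = 610600 N·m.
J = πd⁴/32 = π(0.573)⁴/32 = 0.01058 m⁴.
θ = T·L/(G·J) = 610600 × 8.76 / (80.7×10⁹ × 0.01058) = 6.263×10^-3 rad.

6.26 mrad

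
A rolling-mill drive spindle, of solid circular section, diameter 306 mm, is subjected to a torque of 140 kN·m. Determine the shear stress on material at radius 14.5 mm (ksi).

0.342 ksi

J = πd⁴/32 = π(0.306)⁴/32 = 8.608×10^-4 m⁴.
Shear stress varies linearly with radius: τ = T·r/J = 140000 × 0.0145 / 8.608×10^-4 = 2.358×10^6 Pa.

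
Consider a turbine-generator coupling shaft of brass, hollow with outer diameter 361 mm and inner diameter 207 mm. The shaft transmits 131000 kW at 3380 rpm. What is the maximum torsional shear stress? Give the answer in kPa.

44900 kPa

ω = 2π·3380/60 = 354.0 rad/s, so T = P/ω = 131000×10³ / 354.0 = 370100 N·m.
J = π(d_o⁴ − d_i⁴)/32 = π(0.361⁴ − 0.207⁴)/32 = 1.487×10^-3 m⁴.
τ_max = T·r/J = 370100 × 0.180 / 1.487×10^-3 = 4.492×10^7 Pa.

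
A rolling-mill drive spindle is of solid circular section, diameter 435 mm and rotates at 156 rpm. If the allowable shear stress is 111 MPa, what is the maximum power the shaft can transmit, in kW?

J = πd⁴/32 = π(0.435)⁴/32 = 3.515×10^-3 m⁴.
T_max = τ_allow·J/r = 1.11×10^8 × 3.515×10^-3 / 0.217 = 1.794e6 N·m.
ω = 2π·156/60 = 16.34 rad/s, so P_max = T_max·ω = 2.931×10^7 W.

29300 kW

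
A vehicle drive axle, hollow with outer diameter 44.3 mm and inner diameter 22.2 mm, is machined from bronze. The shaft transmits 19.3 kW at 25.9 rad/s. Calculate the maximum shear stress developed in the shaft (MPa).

46.6 MPa

ω = 25.9 rad/s, so T = P/ω = 19.3×10³ / 25.90 = 745.2 N·m.
J = π(d_o⁴ − d_i⁴)/32 = π(0.0443⁴ − 0.0222⁴)/32 = 3.543×10^-7 m⁴.
τ_max = T·r/J = 745.2 × 0.0221 / 3.543×10^-7 = 4.659×10^7 Pa.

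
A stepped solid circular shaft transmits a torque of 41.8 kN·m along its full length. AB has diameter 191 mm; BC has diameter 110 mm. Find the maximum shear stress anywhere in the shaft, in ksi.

Under the same torque, τ_max = 16T/(πd³) is largest where d is smallest — segment BC (d = 110 mm).
τ_max = 16·41800/(π·(0.110)³) = 1.599×10^8 Pa.

23.2 ksi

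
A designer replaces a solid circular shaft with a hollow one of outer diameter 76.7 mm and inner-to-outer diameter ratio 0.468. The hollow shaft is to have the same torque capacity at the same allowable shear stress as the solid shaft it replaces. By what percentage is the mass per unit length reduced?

19.3 %

Equal τ_max and T ⇒ the solid shaft needs d_s³ = d_o³(1−k⁴), so d_s = 76.7·(1−0.468⁴)^(1/3) = 75.45 mm.
Area ratio A_h/A_s = d_o²(1−k²)/d_s² = (1−k²)/(1−k⁴)^(2/3) = 0.8070.
Mass saving = 1 − 0.8070 = 19.3 %.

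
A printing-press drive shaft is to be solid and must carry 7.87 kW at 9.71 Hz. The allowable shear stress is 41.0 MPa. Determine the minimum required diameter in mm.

ω = 2π·9.71 = 61.01 rad/s, so T = P/ω = 7.87×10³ / 61.01 = 129.0 N·m.
For a solid shaft τ_max = 16T/(πd³), so d = (16T/(π τ_allow))^(1/3) = (16·129.0/(π·4.10×10^7))^(1/3) = 0.02521 m.

25.2 mm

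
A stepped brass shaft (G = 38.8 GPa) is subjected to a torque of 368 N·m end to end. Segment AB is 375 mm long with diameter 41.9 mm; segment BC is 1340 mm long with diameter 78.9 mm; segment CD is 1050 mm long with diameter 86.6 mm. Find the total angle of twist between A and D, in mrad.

J_AB = π(0.0419)⁴/32 = 3.03×10^-7 m⁴; J_BC = π(0.0789)⁴/32 = 3.80×10^-6 m⁴; J_CD = π(0.0866)⁴/32 = 5.52×10^-6 m⁴.
θ = (T/G)·Σ L_i/J_i = (368.0/38.8×10⁹)·(0.375/3.03×10^-7 + 1.34/3.80×10^-6 + 1.05/5.52×10^-6) = 0.01690 rad.

16.9 mrad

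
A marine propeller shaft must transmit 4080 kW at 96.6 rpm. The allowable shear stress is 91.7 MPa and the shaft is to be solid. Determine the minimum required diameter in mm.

282 mm

ω = 2π·96.6/60 = 10.12 rad/s, so T = P/ω = 4080×10³ / 10.12 = 403300 N·m.
For a solid shaft τ_max = 16T/(πd³), so d = (16T/(π τ_allow))^(1/3) = (16·403300/(π·9.17×10^7))^(1/3) = 0.2819 m.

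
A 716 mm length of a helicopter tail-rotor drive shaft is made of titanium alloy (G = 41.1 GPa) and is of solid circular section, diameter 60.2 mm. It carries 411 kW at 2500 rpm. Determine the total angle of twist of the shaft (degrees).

1.22°

ω = 2π·2500/60 = 261.8 rad/s, so T = P/ω = 411×10³ / 261.8 = 1570 N·m.
J = πd⁴/32 = π(0.0602)⁴/32 = 1.289×10^-6 m⁴.
θ = T·L/(G·J) = 1570 × 0.716 / (41.1×10⁹ × 1.289×10^-6) = 0.02121 rad.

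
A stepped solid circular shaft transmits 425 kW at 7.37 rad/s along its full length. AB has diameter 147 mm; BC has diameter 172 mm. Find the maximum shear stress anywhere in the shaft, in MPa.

92.5 MPa

ω = 7.37 rad/s, so T = P/ω = 425×10³ / 7.370 = 57670 N·m.
Under the same torque, τ_max = 16T/(πd³) is largest where d is smallest — segment AB (d = 147 mm).
τ_max = 16·57670/(π·(0.147)³) = 9.246×10^7 Pa.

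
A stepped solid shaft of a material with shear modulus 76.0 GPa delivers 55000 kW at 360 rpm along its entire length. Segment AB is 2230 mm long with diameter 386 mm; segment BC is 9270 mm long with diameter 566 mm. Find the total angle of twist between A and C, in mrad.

37.3 mrad

ω = 2π·360/60 = 37.70 rad/s, so T = P/ω = 55000×10³ / 37.70 = 1.459e6 N·m.
J_AB = π(0.386)⁴/32 = 2.18×10^-3 m⁴; J_BC = π(0.566)⁴/32 = 0.0101 m⁴.
θ = (T/G)·Σ L_i/J_i = (1.459e6/76.0×10⁹)·(2.23/2.18×10^-3 + 9.27/0.0101) = 0.03730 rad.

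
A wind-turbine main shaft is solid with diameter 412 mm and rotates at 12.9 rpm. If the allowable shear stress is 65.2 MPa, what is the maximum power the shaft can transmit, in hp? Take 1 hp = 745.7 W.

1620 hp

J = πd⁴/32 = π(0.412)⁴/32 = 2.829×10^-3 m⁴.
T_max = τ_allow·J/r = 6.52×10^7 × 2.829×10^-3 / 0.206 = 895300 N·m.
ω = 2π·12.9/60 = 1.351 rad/s, so P_max = T_max·ω = 1.209×10^6 W.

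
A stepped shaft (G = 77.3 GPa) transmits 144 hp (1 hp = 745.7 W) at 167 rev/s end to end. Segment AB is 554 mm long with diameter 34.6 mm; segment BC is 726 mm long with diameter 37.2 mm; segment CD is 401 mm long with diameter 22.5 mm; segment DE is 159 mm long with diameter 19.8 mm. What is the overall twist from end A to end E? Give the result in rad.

0.0454 rad

ω = 2π·167 = 1049 rad/s, so T = P/ω = 144×745.7 / 1049 = 102.3 N·m.
J_AB = π(0.0346)⁴/32 = 1.41×10^-7 m⁴; J_BC = π(0.0372)⁴/32 = 1.88×10^-7 m⁴; J_CD = π(0.0225)⁴/32 = 2.52×10^-8 m⁴; J_DE = π(0.0198)⁴/32 = 1.51×10^-8 m⁴.
θ = (T/G)·Σ L_i/J_i = (102.3/77.3×10⁹)·(0.554/1.41×10^-7 + 0.726/1.88×10^-7 + 0.401/2.52×10^-8 + 0.159/1.51×10^-8) = 0.04537 rad.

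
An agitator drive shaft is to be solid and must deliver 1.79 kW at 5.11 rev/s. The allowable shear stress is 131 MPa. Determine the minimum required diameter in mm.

12.9 mm

ω = 2π·5.11 = 32.11 rad/s, so T = P/ω = 1.79×10³ / 32.11 = 55.75 N·m.
For a solid shaft τ_max = 16T/(πd³), so d = (16T/(π τ_allow))^(1/3) = (16·55.75/(π·1.31×10^8))^(1/3) = 0.01294 m.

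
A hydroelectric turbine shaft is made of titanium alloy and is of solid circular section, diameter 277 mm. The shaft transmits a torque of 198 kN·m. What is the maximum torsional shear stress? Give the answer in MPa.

47.4 MPa

J = πd⁴/32 = π(0.277)⁴/32 = 5.780×10^-4 m⁴.
τ_max = T·r/J = 198000 × 0.139 / 5.780×10^-4 = 4.745×10^7 Pa.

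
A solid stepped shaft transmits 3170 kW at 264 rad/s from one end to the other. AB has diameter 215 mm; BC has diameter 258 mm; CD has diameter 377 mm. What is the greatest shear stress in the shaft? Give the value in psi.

892 psi

ω = 264 rad/s, so T = P/ω = 3170×10³ / 264.0 = 12010 N·m.
Under the same torque, τ_max = 16T/(πd³) is largest where d is smallest — segment AB (d = 215 mm).
τ_max = 16·12010/(π·(0.215)³) = 6.153×10^6 Pa.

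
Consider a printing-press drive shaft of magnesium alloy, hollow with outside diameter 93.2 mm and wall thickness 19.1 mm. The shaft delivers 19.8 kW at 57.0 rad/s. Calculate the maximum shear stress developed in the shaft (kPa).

ω = 57.0 rad/s, so T = P/ω = 19.8×10³ / 57.00 = 347.4 N·m.
J = π(d_o⁴ − d_i⁴)/32 = π(0.0932⁴ − 0.0550⁴)/32 = 6.509×10^-6 m⁴.
τ_max = T·r/J = 347.4 × 0.0466 / 6.509×10^-6 = 2.487×10^6 Pa.

2490 kPa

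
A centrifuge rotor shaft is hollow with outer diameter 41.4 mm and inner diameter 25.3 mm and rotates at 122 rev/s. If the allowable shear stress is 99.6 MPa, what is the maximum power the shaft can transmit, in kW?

915 kW

J = π(d_o⁴ − d_i⁴)/32 = π(0.0414⁴ − 0.0253⁴)/32 = 2.482×10^-7 m⁴.
T_max = τ_allow·J/r = 9.96×10^7 × 2.482×10^-7 / 0.0207 = 1194 N·m.
ω = 2π·122 = 766.5 rad/s, so P_max = T_max·ω = 9.154×10^5 W.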